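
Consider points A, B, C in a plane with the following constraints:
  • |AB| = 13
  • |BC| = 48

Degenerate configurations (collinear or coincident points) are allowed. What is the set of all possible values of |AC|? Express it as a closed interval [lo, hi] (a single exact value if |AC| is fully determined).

|AB| ∈ {13}
|BC| ∈ {48}
|AC| ∈ [35, 61]

|AC| ∈ [35, 61]  (≈ [35.0000, 61.0000])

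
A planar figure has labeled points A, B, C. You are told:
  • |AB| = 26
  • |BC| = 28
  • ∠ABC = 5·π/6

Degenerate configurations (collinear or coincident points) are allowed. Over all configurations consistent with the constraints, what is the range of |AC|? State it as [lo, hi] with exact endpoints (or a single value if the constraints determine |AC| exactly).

|AC| = 2·√(182·√(3) + 365)  (≈ 52.1626)

|AB| ∈ {26}
|BC| ∈ {28}
|AC| ∈ {2·√(182·√(3) + 365)}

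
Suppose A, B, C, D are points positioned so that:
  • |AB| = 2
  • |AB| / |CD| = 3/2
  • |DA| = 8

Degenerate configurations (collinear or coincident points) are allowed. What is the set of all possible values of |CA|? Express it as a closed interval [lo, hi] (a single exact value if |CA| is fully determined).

|AB| ∈ {2}
|AD| ∈ {8}
|CD| ∈ {4/3}
|BD| ∈ [6, 10]
|AC| ∈ [20/3, 28/3]
|BC| ∈ [14/3, 34/3]

|CA| ∈ [20/3, 28/3]  (≈ [6.6667, 9.3333])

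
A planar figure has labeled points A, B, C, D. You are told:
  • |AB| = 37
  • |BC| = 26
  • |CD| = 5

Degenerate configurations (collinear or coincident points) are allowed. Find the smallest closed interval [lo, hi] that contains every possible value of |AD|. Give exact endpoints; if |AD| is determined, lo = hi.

|AB| ∈ {37}
|BC| ∈ {26}
|CD| ∈ {5}
|AC| ∈ [11, 63]
|BD| ∈ [21, 31]
|AD| ∈ [6, 68]

|AD| ∈ [6, 68]  (≈ [6.0000, 68.0000])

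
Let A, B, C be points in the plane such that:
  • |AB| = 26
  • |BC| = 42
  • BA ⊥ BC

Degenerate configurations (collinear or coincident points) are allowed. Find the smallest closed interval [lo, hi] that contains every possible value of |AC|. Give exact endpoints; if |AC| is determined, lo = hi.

|AC| = 2·√(610)  (≈ 49.3964)

|AB| ∈ {26}
|BC| ∈ {42}
|AC| ∈ {2·√(610)}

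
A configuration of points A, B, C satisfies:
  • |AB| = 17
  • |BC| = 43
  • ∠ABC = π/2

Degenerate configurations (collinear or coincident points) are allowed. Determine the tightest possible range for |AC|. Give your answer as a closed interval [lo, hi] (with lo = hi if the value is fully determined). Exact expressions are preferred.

|AB| ∈ {17}
|BC| ∈ {43}
|AC| ∈ {√(2138)}

|AC| = √(2138)  (≈ 46.2385)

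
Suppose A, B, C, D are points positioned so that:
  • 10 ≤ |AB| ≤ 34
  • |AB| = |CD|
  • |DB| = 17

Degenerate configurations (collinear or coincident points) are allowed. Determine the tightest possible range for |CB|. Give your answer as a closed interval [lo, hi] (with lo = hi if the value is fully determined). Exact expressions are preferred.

|AB| ∈ [10, 34]
|BD| ∈ {17}
|CD| ∈ [10, 34]
|AD| ∈ [0, 51]
|BC| ∈ [0, 51]
|AC| ∈ [0, 85]

|CB| ∈ [0, 51]  (≈ [0.0000, 51.0000])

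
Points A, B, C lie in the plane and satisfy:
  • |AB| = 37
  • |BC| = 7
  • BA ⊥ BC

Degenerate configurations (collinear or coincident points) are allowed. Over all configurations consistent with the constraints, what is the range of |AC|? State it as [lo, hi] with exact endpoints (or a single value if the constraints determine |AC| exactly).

|AB| ∈ {37}
|BC| ∈ {7}
|AC| ∈ {√(1418)}

|AC| = √(1418)  (≈ 37.6563)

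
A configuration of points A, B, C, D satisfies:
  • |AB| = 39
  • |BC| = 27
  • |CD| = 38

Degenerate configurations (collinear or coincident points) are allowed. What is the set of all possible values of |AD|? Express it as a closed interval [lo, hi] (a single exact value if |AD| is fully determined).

|AB| ∈ {39}
|BC| ∈ {27}
|CD| ∈ {38}
|AC| ∈ [12, 66]
|BD| ∈ [11, 65]
|AD| ∈ [0, 104]

|AD| ∈ [0, 104]  (≈ [0.0000, 104.0000])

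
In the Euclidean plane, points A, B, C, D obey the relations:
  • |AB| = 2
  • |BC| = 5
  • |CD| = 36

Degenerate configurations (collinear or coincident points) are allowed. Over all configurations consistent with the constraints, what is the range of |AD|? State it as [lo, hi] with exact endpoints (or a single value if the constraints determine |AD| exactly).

|AD| ∈ [29, 43]  (≈ [29.0000, 43.0000])

|AB| ∈ {2}
|BC| ∈ {5}
|CD| ∈ {36}
|AC| ∈ [3, 7]
|BD| ∈ [31, 41]
|AD| ∈ [29, 43]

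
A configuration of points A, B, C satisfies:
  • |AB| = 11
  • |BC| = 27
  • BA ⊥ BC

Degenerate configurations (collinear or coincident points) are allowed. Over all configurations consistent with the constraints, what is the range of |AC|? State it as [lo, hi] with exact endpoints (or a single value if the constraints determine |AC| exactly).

|AC| = 5·√(34)  (≈ 29.1548)

|AB| ∈ {11}
|BC| ∈ {27}
|AC| ∈ {5·√(34)}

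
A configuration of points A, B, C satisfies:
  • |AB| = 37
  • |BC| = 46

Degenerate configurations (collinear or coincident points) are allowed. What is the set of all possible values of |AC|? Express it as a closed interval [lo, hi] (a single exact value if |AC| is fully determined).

|AC| ∈ [9, 83]  (≈ [9.0000, 83.0000])

|AB| ∈ {37}
|BC| ∈ {46}
|AC| ∈ [9, 83]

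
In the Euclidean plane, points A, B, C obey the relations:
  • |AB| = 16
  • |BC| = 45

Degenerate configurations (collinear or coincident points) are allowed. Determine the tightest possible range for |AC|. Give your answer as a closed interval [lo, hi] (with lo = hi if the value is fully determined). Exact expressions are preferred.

|AC| ∈ [29, 61]  (≈ [29.0000, 61.0000])

|AB| ∈ {16}
|BC| ∈ {45}
|AC| ∈ [29, 61]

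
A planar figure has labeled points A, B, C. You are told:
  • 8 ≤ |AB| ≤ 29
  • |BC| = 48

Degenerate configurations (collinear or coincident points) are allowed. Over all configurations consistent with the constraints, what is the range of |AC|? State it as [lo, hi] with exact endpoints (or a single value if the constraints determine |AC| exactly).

|AB| ∈ [8, 29]
|BC| ∈ {48}
|AC| ∈ [19, 77]

|AC| ∈ [19, 77]  (≈ [19.0000, 77.0000])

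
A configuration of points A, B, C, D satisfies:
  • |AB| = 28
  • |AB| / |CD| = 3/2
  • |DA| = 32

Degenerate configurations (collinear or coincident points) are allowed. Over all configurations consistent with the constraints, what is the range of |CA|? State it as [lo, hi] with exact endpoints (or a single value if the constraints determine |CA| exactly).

|CA| ∈ [40/3, 152/3]  (≈ [13.3333, 50.6667])

|AB| ∈ {28}
|AD| ∈ {32}
|CD| ∈ {56/3}
|BD| ∈ [4, 60]
|AC| ∈ [40/3, 152/3]
|BC| ∈ [0, 236/3]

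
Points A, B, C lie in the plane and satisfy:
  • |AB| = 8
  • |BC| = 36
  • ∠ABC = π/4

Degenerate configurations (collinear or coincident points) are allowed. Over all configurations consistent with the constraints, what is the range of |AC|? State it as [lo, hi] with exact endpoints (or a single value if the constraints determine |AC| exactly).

|AB| ∈ {8}
|BC| ∈ {36}
|AC| ∈ {4·√(85 - 18·√(2))}

|AC| = 4·√(85 - 18·√(2))  (≈ 30.8659)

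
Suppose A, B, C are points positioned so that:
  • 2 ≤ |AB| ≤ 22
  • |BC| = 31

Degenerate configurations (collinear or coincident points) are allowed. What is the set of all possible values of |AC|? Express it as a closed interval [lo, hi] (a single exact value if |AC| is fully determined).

|AB| ∈ [2, 22]
|BC| ∈ {31}
|AC| ∈ [9, 53]

|AC| ∈ [9, 53]  (≈ [9.0000, 53.0000])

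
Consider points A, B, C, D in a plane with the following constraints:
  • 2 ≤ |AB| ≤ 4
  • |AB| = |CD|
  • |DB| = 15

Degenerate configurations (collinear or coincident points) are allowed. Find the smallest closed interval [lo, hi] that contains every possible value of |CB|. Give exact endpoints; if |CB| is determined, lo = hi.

|CB| ∈ [11, 19]  (≈ [11.0000, 19.0000])

|AB| ∈ [2, 4]
|BD| ∈ {15}
|CD| ∈ [2, 4]
|AD| ∈ [11, 19]
|BC| ∈ [11, 19]
|AC| ∈ [7, 23]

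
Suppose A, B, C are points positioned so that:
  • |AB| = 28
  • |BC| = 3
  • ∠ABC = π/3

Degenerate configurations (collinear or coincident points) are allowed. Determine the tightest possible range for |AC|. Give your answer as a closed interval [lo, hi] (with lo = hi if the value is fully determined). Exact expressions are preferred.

|AC| = √(709)  (≈ 26.6271)

|AB| ∈ {28}
|BC| ∈ {3}
|AC| ∈ {√(709)}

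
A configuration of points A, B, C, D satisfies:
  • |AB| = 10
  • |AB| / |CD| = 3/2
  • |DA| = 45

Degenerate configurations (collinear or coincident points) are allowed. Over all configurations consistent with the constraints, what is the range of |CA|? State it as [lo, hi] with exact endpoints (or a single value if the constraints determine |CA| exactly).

|AB| ∈ {10}
|AD| ∈ {45}
|CD| ∈ {20/3}
|BD| ∈ [35, 55]
|AC| ∈ [115/3, 155/3]
|BC| ∈ [85/3, 185/3]

|CA| ∈ [115/3, 155/3]  (≈ [38.3333, 51.6667])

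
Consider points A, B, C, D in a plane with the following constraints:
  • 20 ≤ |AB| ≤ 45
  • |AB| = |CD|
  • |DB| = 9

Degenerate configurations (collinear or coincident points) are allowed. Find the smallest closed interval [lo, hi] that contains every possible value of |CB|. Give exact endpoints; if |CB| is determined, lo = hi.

|AB| ∈ [20, 45]
|BD| ∈ {9}
|CD| ∈ [20, 45]
|AD| ∈ [11, 54]
|BC| ∈ [11, 54]
|AC| ∈ [0, 99]

|CB| ∈ [11, 54]  (≈ [11.0000, 54.0000])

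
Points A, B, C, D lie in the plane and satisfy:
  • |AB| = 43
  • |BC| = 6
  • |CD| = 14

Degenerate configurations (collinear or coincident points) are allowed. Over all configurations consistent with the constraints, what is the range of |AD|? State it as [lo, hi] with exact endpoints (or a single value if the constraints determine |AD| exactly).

|AB| ∈ {43}
|BC| ∈ {6}
|CD| ∈ {14}
|AC| ∈ [37, 49]
|BD| ∈ [8, 20]
|AD| ∈ [23, 63]

|AD| ∈ [23, 63]  (≈ [23.0000, 63.0000])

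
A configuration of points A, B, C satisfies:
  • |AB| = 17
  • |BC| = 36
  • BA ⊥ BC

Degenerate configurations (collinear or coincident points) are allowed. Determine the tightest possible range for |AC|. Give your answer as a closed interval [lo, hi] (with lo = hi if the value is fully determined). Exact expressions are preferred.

|AB| ∈ {17}
|BC| ∈ {36}
|AC| ∈ {√(1585)}

|AC| = √(1585)  (≈ 39.8121)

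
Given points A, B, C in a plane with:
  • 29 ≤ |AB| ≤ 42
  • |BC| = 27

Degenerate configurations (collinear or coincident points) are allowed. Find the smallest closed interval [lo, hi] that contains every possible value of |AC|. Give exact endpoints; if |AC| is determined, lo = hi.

|AB| ∈ [29, 42]
|BC| ∈ {27}
|AC| ∈ [2, 69]

|AC| ∈ [2, 69]  (≈ [2.0000, 69.0000])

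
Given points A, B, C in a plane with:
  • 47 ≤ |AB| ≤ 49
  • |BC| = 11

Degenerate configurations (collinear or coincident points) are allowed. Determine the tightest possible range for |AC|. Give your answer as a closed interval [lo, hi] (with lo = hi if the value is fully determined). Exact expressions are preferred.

|AB| ∈ [47, 49]
|BC| ∈ {11}
|AC| ∈ [36, 60]

|AC| ∈ [36, 60]  (≈ [36.0000, 60.0000])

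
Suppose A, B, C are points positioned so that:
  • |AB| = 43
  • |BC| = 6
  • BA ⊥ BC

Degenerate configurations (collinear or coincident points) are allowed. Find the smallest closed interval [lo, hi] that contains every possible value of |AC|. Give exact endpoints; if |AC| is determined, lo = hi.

|AC| = √(1885)  (≈ 43.4166)

|AB| ∈ {43}
|BC| ∈ {6}
|AC| ∈ {√(1885)}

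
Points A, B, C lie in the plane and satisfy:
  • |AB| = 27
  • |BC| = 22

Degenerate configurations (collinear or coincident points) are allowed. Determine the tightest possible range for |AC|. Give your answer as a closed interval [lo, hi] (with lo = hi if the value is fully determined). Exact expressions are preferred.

|AB| ∈ {27}
|BC| ∈ {22}
|AC| ∈ [5, 49]

|AC| ∈ [5, 49]  (≈ [5.0000, 49.0000])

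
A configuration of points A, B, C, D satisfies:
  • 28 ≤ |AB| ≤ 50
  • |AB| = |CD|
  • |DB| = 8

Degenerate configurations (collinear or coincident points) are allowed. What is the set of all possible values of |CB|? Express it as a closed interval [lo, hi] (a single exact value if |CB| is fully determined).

|CB| ∈ [20, 58]  (≈ [20.0000, 58.0000])

|AB| ∈ [28, 50]
|BD| ∈ {8}
|CD| ∈ [28, 50]
|AD| ∈ [20, 58]
|BC| ∈ [20, 58]
|AC| ∈ [0, 108]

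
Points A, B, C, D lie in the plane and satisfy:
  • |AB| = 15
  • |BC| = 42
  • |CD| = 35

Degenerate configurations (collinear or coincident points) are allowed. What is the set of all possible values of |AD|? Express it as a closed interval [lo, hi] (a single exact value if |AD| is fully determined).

|AB| ∈ {15}
|BC| ∈ {42}
|CD| ∈ {35}
|AC| ∈ [27, 57]
|BD| ∈ [7, 77]
|AD| ∈ [0, 92]

|AD| ∈ [0, 92]  (≈ [0.0000, 92.0000])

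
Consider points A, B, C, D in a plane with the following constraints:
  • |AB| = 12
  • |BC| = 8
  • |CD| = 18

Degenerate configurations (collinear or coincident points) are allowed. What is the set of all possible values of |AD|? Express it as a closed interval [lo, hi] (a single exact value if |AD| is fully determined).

|AD| ∈ [0, 38]  (≈ [0.0000, 38.0000])

|AB| ∈ {12}
|BC| ∈ {8}
|CD| ∈ {18}
|AC| ∈ [4, 20]
|BD| ∈ [10, 26]
|AD| ∈ [0, 38]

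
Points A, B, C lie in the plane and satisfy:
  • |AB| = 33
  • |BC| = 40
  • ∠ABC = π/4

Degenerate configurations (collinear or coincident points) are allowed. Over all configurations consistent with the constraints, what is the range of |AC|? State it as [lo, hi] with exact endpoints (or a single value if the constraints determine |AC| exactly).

|AB| ∈ {33}
|BC| ∈ {40}
|AC| ∈ {√(2689 - 1320·√(2))}

|AC| = √(2689 - 1320·√(2))  (≈ 28.6747)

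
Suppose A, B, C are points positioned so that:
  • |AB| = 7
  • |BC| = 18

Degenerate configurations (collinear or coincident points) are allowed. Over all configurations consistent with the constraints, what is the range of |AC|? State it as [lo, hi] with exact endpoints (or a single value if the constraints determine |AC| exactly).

|AC| ∈ [11, 25]  (≈ [11.0000, 25.0000])

|AB| ∈ {7}
|BC| ∈ {18}
|AC| ∈ [11, 25]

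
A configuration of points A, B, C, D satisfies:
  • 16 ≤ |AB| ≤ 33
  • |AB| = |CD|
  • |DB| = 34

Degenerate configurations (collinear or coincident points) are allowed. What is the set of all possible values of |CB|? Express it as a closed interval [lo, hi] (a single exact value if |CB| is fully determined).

|AB| ∈ [16, 33]
|BD| ∈ {34}
|CD| ∈ [16, 33]
|AD| ∈ [1, 67]
|BC| ∈ [1, 67]
|AC| ∈ [0, 100]

|CB| ∈ [1, 67]  (≈ [1.0000, 67.0000])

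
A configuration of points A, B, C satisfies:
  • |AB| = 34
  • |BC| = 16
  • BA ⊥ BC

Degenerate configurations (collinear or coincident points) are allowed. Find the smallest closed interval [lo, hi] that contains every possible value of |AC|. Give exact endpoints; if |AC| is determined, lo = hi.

|AC| = 2·√(353)  (≈ 37.5766)

|AB| ∈ {34}
|BC| ∈ {16}
|AC| ∈ {2·√(353)}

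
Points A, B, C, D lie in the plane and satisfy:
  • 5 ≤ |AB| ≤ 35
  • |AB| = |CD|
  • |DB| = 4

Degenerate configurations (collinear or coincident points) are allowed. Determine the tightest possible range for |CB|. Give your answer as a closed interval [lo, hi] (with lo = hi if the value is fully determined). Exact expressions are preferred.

|AB| ∈ [5, 35]
|BD| ∈ {4}
|CD| ∈ [5, 35]
|AD| ∈ [1, 39]
|BC| ∈ [1, 39]
|AC| ∈ [0, 74]

|CB| ∈ [1, 39]  (≈ [1.0000, 39.0000])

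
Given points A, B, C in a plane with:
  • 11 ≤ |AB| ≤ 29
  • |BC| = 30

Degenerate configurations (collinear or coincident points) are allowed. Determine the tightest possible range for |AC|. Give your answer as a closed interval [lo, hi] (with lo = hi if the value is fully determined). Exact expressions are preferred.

|AC| ∈ [1, 59]  (≈ [1.0000, 59.0000])

|AB| ∈ [11, 29]
|BC| ∈ {30}
|AC| ∈ [1, 59]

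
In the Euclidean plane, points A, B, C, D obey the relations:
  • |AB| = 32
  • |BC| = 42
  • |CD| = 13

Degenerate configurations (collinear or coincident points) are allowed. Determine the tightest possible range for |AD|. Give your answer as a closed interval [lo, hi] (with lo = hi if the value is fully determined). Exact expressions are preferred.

|AB| ∈ {32}
|BC| ∈ {42}
|CD| ∈ {13}
|AC| ∈ [10, 74]
|BD| ∈ [29, 55]
|AD| ∈ [0, 87]

|AD| ∈ [0, 87]  (≈ [0.0000, 87.0000])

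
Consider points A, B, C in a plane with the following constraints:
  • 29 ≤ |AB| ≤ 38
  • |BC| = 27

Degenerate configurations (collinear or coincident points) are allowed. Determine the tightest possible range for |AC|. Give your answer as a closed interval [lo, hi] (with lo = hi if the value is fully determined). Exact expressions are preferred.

|AB| ∈ [29, 38]
|BC| ∈ {27}
|AC| ∈ [2, 65]

|AC| ∈ [2, 65]  (≈ [2.0000, 65.0000])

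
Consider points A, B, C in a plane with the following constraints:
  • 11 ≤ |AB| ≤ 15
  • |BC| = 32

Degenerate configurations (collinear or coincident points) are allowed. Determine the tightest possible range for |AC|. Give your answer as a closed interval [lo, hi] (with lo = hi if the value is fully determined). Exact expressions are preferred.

|AC| ∈ [17, 47]  (≈ [17.0000, 47.0000])

|AB| ∈ [11, 15]
|BC| ∈ {32}
|AC| ∈ [17, 47]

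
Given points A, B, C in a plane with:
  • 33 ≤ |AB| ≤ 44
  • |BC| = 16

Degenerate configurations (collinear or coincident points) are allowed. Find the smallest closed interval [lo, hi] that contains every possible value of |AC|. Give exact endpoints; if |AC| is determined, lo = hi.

|AC| ∈ [17, 60]  (≈ [17.0000, 60.0000])

|AB| ∈ [33, 44]
|BC| ∈ {16}
|AC| ∈ [17, 60]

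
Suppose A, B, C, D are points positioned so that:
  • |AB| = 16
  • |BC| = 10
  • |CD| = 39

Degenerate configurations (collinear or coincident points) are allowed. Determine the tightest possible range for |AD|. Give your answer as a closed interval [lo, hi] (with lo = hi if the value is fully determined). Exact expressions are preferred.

|AB| ∈ {16}
|BC| ∈ {10}
|CD| ∈ {39}
|AC| ∈ [6, 26]
|BD| ∈ [29, 49]
|AD| ∈ [13, 65]

|AD| ∈ [13, 65]  (≈ [13.0000, 65.0000])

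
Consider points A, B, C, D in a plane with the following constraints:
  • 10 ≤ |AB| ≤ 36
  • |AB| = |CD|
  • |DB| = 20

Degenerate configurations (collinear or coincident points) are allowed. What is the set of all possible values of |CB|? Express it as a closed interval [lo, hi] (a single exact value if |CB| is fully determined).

|CB| ∈ [0, 56]  (≈ [0.0000, 56.0000])

|AB| ∈ [10, 36]
|BD| ∈ {20}
|CD| ∈ [10, 36]
|AD| ∈ [0, 56]
|BC| ∈ [0, 56]
|AC| ∈ [0, 92]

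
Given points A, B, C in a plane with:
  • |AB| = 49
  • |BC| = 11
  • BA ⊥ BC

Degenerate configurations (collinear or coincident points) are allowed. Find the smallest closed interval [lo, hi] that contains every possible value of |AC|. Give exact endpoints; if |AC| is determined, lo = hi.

|AB| ∈ {49}
|BC| ∈ {11}
|AC| ∈ {√(2522)}

|AC| = √(2522)  (≈ 50.2195)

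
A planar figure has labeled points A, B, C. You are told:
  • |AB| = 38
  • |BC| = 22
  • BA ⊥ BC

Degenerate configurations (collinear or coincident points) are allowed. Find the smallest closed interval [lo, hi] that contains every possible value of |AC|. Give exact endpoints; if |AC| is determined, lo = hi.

|AC| = 2·√(482)  (≈ 43.9090)

|AB| ∈ {38}
|BC| ∈ {22}
|AC| ∈ {2·√(482)}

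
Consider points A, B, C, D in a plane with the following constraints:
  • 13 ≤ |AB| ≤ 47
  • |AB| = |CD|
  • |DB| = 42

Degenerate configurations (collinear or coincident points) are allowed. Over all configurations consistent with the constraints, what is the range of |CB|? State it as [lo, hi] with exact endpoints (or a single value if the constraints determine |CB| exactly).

|AB| ∈ [13, 47]
|BD| ∈ {42}
|CD| ∈ [13, 47]
|AD| ∈ [0, 89]
|BC| ∈ [0, 89]
|AC| ∈ [0, 136]

|CB| ∈ [0, 89]  (≈ [0.0000, 89.0000])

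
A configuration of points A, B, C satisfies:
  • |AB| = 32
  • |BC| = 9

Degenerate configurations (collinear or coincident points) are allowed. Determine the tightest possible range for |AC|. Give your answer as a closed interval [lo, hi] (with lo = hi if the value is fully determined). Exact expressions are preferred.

|AC| ∈ [23, 41]  (≈ [23.0000, 41.0000])

|AB| ∈ {32}
|BC| ∈ {9}
|AC| ∈ [23, 41]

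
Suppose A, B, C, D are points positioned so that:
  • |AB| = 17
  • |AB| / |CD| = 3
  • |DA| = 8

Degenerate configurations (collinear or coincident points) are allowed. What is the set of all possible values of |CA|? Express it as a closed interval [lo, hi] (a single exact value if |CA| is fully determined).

|CA| ∈ [7/3, 41/3]  (≈ [2.3333, 13.6667])

|AB| ∈ {17}
|AD| ∈ {8}
|CD| ∈ {17/3}
|BD| ∈ [9, 25]
|AC| ∈ [7/3, 41/3]
|BC| ∈ [10/3, 92/3]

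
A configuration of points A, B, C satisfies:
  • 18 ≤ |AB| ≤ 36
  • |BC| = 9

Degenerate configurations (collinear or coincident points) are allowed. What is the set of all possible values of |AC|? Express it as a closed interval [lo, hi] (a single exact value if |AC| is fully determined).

|AB| ∈ [18, 36]
|BC| ∈ {9}
|AC| ∈ [9, 45]

|AC| ∈ [9, 45]  (≈ [9.0000, 45.0000])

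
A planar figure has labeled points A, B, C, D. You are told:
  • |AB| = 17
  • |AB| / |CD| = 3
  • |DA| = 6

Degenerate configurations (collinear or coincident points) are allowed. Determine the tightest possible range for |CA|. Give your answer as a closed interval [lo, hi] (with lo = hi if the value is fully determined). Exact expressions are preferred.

|AB| ∈ {17}
|AD| ∈ {6}
|CD| ∈ {17/3}
|BD| ∈ [11, 23]
|AC| ∈ [1/3, 35/3]
|BC| ∈ [16/3, 86/3]

|CA| ∈ [1/3, 35/3]  (≈ [0.3333, 11.6667])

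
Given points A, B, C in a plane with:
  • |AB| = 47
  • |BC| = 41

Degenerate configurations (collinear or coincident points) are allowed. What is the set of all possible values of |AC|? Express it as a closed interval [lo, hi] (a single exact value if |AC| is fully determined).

|AC| ∈ [6, 88]  (≈ [6.0000, 88.0000])

|AB| ∈ {47}
|BC| ∈ {41}
|AC| ∈ [6, 88]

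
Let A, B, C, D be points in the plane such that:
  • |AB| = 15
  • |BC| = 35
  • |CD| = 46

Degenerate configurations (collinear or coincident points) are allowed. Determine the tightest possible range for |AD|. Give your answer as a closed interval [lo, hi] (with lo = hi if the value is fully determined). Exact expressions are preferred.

|AB| ∈ {15}
|BC| ∈ {35}
|CD| ∈ {46}
|AC| ∈ [20, 50]
|BD| ∈ [11, 81]
|AD| ∈ [0, 96]

|AD| ∈ [0, 96]  (≈ [0.0000, 96.0000])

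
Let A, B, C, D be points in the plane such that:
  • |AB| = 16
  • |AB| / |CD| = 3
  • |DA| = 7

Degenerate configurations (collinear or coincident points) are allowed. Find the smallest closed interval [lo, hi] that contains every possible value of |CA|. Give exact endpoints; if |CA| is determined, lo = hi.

|AB| ∈ {16}
|AD| ∈ {7}
|CD| ∈ {16/3}
|BD| ∈ [9, 23]
|AC| ∈ [5/3, 37/3]
|BC| ∈ [11/3, 85/3]

|CA| ∈ [5/3, 37/3]  (≈ [1.6667, 12.3333])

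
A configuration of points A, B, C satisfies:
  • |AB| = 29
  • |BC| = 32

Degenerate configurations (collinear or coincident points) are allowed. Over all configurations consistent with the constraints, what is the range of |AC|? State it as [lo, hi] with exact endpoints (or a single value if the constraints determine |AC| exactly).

|AB| ∈ {29}
|BC| ∈ {32}
|AC| ∈ [3, 61]

|AC| ∈ [3, 61]  (≈ [3.0000, 61.0000])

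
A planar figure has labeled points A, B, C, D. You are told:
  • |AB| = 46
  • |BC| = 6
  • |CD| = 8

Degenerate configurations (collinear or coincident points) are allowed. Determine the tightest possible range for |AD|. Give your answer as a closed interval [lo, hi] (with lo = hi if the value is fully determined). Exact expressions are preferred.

|AB| ∈ {46}
|BC| ∈ {6}
|CD| ∈ {8}
|AC| ∈ [40, 52]
|BD| ∈ [2, 14]
|AD| ∈ [32, 60]

|AD| ∈ [32, 60]  (≈ [32.0000, 60.0000])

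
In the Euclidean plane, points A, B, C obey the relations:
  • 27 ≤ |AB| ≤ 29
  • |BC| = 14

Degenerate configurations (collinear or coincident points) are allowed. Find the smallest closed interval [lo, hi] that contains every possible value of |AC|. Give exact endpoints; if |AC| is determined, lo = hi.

|AC| ∈ [13, 43]  (≈ [13.0000, 43.0000])

|AB| ∈ [27, 29]
|BC| ∈ {14}
|AC| ∈ [13, 43]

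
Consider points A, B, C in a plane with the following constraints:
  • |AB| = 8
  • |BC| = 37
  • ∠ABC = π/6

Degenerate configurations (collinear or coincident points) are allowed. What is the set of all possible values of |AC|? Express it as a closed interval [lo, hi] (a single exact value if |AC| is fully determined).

|AC| = √(1433 - 296·√(3))  (≈ 30.3367)

|AB| ∈ {8}
|BC| ∈ {37}
|AC| ∈ {√(1433 - 296·√(3))}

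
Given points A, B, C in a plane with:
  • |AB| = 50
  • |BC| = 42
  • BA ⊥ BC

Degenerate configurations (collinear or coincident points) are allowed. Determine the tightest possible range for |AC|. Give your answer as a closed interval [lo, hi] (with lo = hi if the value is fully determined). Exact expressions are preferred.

|AC| = 2·√(1066)  (≈ 65.2993)

|AB| ∈ {50}
|BC| ∈ {42}
|AC| ∈ {2·√(1066)}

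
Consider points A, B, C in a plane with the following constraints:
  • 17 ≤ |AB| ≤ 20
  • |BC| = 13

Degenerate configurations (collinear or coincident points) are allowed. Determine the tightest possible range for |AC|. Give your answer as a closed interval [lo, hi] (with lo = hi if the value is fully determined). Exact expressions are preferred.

|AC| ∈ [4, 33]  (≈ [4.0000, 33.0000])

|AB| ∈ [17, 20]
|BC| ∈ {13}
|AC| ∈ [4, 33]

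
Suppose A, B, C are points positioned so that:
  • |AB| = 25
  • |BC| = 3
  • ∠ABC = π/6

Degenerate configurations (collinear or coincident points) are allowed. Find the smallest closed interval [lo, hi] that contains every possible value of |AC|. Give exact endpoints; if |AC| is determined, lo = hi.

|AC| = √(634 - 75·√(3))  (≈ 22.4521)

|AB| ∈ {25}
|BC| ∈ {3}
|AC| ∈ {√(634 - 75·√(3))}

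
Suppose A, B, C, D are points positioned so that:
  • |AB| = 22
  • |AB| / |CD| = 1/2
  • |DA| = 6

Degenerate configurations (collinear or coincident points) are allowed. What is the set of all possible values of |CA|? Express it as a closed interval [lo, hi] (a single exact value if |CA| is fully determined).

|CA| ∈ [38, 50]  (≈ [38.0000, 50.0000])

|AB| ∈ {22}
|AD| ∈ {6}
|CD| ∈ {44}
|BD| ∈ [16, 28]
|AC| ∈ [38, 50]
|BC| ∈ [16, 72]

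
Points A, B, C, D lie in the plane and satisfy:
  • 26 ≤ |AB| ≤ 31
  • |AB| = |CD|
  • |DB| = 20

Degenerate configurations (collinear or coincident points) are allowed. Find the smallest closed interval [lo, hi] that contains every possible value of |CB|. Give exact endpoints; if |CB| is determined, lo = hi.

|AB| ∈ [26, 31]
|BD| ∈ {20}
|CD| ∈ [26, 31]
|AD| ∈ [6, 51]
|BC| ∈ [6, 51]
|AC| ∈ [0, 82]

|CB| ∈ [6, 51]  (≈ [6.0000, 51.0000])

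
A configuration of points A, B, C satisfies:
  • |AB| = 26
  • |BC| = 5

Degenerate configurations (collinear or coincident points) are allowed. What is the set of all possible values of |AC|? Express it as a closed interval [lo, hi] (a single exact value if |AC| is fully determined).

|AC| ∈ [21, 31]  (≈ [21.0000, 31.0000])

|AB| ∈ {26}
|BC| ∈ {5}
|AC| ∈ [21, 31]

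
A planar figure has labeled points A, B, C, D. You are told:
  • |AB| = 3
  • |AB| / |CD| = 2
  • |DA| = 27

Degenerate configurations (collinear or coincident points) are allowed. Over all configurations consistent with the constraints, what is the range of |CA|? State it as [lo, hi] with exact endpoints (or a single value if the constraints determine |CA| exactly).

|CA| ∈ [51/2, 57/2]  (≈ [25.5000, 28.5000])

|AB| ∈ {3}
|AD| ∈ {27}
|CD| ∈ {3/2}
|BD| ∈ [24, 30]
|AC| ∈ [51/2, 57/2]
|BC| ∈ [45/2, 63/2]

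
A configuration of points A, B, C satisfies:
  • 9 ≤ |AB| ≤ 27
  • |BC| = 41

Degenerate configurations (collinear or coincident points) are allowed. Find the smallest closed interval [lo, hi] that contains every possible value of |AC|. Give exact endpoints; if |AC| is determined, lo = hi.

|AC| ∈ [14, 68]  (≈ [14.0000, 68.0000])

|AB| ∈ [9, 27]
|BC| ∈ {41}
|AC| ∈ [14, 68]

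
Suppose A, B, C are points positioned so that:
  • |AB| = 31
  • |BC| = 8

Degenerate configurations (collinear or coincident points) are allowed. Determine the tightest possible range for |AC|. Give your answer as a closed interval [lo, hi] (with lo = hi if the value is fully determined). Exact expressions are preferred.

|AC| ∈ [23, 39]  (≈ [23.0000, 39.0000])

|AB| ∈ {31}
|BC| ∈ {8}
|AC| ∈ [23, 39]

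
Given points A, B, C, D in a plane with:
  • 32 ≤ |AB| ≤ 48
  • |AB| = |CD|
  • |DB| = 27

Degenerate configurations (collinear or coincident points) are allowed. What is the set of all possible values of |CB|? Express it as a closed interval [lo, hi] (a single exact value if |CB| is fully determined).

|CB| ∈ [5, 75]  (≈ [5.0000, 75.0000])

|AB| ∈ [32, 48]
|BD| ∈ {27}
|CD| ∈ [32, 48]
|AD| ∈ [5, 75]
|BC| ∈ [5, 75]
|AC| ∈ [0, 123]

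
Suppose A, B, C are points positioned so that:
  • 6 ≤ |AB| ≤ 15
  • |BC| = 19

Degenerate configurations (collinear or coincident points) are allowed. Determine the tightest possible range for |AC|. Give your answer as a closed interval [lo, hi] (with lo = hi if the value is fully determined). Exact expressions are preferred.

|AB| ∈ [6, 15]
|BC| ∈ {19}
|AC| ∈ [4, 34]

|AC| ∈ [4, 34]  (≈ [4.0000, 34.0000])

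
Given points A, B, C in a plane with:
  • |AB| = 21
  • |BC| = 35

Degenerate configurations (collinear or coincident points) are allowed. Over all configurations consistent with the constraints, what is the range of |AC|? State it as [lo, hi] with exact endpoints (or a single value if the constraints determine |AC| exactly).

|AC| ∈ [14, 56]  (≈ [14.0000, 56.0000])

|AB| ∈ {21}
|BC| ∈ {35}
|AC| ∈ [14, 56]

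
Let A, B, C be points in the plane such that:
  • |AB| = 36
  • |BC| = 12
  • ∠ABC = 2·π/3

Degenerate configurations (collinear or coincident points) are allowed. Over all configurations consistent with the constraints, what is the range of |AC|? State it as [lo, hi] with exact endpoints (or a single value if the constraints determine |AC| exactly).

|AC| = 12·√(13)  (≈ 43.2666)

|AB| ∈ {36}
|BC| ∈ {12}
|AC| ∈ {12·√(13)}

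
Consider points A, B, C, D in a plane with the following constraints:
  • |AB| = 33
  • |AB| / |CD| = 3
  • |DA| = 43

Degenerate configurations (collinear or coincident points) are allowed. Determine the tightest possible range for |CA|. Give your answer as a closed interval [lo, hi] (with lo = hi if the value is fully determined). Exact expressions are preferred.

|CA| ∈ [32, 54]  (≈ [32.0000, 54.0000])

|AB| ∈ {33}
|AD| ∈ {43}
|CD| ∈ {11}
|BD| ∈ [10, 76]
|AC| ∈ [32, 54]
|BC| ∈ [0, 87]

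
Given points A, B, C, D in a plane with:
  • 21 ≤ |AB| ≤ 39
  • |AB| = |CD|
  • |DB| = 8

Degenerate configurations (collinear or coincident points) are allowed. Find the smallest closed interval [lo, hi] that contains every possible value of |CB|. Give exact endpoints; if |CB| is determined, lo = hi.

|AB| ∈ [21, 39]
|BD| ∈ {8}
|CD| ∈ [21, 39]
|AD| ∈ [13, 47]
|BC| ∈ [13, 47]
|AC| ∈ [0, 86]

|CB| ∈ [13, 47]  (≈ [13.0000, 47.0000])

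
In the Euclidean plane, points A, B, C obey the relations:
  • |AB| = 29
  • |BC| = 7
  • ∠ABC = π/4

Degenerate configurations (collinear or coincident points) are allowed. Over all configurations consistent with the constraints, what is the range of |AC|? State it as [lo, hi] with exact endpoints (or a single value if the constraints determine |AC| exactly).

|AC| = √(890 - 203·√(2))  (≈ 24.5543)

|AB| ∈ {29}
|BC| ∈ {7}
|AC| ∈ {√(890 - 203·√(2))}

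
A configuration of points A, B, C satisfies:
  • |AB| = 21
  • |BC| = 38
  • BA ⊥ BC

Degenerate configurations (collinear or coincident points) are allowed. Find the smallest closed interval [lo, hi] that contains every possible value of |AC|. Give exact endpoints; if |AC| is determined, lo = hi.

|AB| ∈ {21}
|BC| ∈ {38}
|AC| ∈ {√(1885)}

|AC| = √(1885)  (≈ 43.4166)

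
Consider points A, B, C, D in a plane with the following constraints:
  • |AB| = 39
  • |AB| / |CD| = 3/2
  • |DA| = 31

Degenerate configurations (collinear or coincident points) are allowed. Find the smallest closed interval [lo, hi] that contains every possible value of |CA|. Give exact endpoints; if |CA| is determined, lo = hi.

|CA| ∈ [5, 57]  (≈ [5.0000, 57.0000])

|AB| ∈ {39}
|AD| ∈ {31}
|CD| ∈ {26}
|BD| ∈ [8, 70]
|AC| ∈ [5, 57]
|BC| ∈ [0, 96]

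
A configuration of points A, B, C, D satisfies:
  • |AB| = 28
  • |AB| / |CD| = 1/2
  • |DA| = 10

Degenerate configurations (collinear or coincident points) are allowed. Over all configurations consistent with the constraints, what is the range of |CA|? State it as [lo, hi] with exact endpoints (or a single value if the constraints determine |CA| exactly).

|CA| ∈ [46, 66]  (≈ [46.0000, 66.0000])

|AB| ∈ {28}
|AD| ∈ {10}
|CD| ∈ {56}
|BD| ∈ [18, 38]
|AC| ∈ [46, 66]
|BC| ∈ [18, 94]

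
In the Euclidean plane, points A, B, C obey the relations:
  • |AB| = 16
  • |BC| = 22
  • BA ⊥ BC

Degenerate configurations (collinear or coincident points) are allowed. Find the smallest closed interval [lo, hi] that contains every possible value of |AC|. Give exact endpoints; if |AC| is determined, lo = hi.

|AB| ∈ {16}
|BC| ∈ {22}
|AC| ∈ {2·√(185)}

|AC| = 2·√(185)  (≈ 27.2029)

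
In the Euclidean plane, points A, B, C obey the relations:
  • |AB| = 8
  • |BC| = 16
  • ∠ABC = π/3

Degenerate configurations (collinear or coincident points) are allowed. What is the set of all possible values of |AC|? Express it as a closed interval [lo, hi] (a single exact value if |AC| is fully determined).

|AC| = 8·√(3)  (≈ 13.8564)

|AB| ∈ {8}
|BC| ∈ {16}
|AC| ∈ {8·√(3)}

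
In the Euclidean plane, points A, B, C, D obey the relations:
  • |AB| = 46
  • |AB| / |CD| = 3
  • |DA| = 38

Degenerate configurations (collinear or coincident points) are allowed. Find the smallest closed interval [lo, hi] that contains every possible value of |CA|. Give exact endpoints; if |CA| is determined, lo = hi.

|AB| ∈ {46}
|AD| ∈ {38}
|CD| ∈ {46/3}
|BD| ∈ [8, 84]
|AC| ∈ [68/3, 160/3]
|BC| ∈ [0, 298/3]

|CA| ∈ [68/3, 160/3]  (≈ [22.6667, 53.3333])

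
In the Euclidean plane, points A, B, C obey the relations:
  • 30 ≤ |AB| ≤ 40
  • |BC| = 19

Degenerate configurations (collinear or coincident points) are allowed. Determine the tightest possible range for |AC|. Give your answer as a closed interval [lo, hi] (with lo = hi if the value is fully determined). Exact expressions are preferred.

|AB| ∈ [30, 40]
|BC| ∈ {19}
|AC| ∈ [11, 59]

|AC| ∈ [11, 59]  (≈ [11.0000, 59.0000])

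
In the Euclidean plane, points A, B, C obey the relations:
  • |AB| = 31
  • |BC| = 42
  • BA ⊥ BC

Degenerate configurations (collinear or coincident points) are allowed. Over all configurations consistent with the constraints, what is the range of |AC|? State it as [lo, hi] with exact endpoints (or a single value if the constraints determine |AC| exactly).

|AB| ∈ {31}
|BC| ∈ {42}
|AC| ∈ {5·√(109)}

|AC| = 5·√(109)  (≈ 52.2015)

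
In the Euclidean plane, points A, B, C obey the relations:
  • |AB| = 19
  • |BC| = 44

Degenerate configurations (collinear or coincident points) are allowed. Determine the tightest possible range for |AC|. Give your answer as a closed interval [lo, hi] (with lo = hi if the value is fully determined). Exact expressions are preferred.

|AC| ∈ [25, 63]  (≈ [25.0000, 63.0000])

|AB| ∈ {19}
|BC| ∈ {44}
|AC| ∈ [25, 63]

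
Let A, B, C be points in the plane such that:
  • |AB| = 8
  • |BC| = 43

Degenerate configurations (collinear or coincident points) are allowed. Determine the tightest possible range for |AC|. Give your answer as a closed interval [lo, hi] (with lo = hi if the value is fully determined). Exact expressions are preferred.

|AB| ∈ {8}
|BC| ∈ {43}
|AC| ∈ [35, 51]

|AC| ∈ [35, 51]  (≈ [35.0000, 51.0000])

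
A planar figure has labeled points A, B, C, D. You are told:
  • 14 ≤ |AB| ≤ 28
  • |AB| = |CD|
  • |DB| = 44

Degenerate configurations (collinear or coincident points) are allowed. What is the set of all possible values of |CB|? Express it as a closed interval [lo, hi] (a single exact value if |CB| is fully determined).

|CB| ∈ [16, 72]  (≈ [16.0000, 72.0000])

|AB| ∈ [14, 28]
|BD| ∈ {44}
|CD| ∈ [14, 28]
|AD| ∈ [16, 72]
|BC| ∈ [16, 72]
|AC| ∈ [0, 100]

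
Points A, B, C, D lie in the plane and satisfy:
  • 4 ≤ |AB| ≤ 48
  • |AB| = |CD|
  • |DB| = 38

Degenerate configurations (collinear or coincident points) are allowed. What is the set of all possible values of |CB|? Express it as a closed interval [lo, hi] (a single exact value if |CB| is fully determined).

|CB| ∈ [0, 86]  (≈ [0.0000, 86.0000])

|AB| ∈ [4, 48]
|BD| ∈ {38}
|CD| ∈ [4, 48]
|AD| ∈ [0, 86]
|BC| ∈ [0, 86]
|AC| ∈ [0, 134]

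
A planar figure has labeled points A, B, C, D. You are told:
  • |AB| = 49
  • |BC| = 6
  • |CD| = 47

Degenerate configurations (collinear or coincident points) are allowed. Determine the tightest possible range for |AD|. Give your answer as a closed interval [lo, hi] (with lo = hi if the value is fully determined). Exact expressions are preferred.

|AB| ∈ {49}
|BC| ∈ {6}
|CD| ∈ {47}
|AC| ∈ [43, 55]
|BD| ∈ [41, 53]
|AD| ∈ [0, 102]

|AD| ∈ [0, 102]  (≈ [0.0000, 102.0000])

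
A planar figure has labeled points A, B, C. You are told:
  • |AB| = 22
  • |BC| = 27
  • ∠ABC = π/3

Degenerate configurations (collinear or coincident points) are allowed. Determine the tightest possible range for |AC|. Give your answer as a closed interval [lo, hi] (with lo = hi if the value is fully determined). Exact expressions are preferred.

|AC| = √(619)  (≈ 24.8797)

|AB| ∈ {22}
|BC| ∈ {27}
|AC| ∈ {√(619)}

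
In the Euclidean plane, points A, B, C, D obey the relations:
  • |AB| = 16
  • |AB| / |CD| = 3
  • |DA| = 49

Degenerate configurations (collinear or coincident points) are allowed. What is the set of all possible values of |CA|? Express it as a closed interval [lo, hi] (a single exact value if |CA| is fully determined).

|CA| ∈ [131/3, 163/3]  (≈ [43.6667, 54.3333])

|AB| ∈ {16}
|AD| ∈ {49}
|CD| ∈ {16/3}
|BD| ∈ [33, 65]
|AC| ∈ [131/3, 163/3]
|BC| ∈ [83/3, 211/3]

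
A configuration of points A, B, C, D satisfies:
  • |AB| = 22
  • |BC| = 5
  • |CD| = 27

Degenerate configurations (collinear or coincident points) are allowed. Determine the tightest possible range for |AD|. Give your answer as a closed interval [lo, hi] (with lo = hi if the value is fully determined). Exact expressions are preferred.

|AD| ∈ [0, 54]  (≈ [0.0000, 54.0000])

|AB| ∈ {22}
|BC| ∈ {5}
|CD| ∈ {27}
|AC| ∈ [17, 27]
|BD| ∈ [22, 32]
|AD| ∈ [0, 54]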